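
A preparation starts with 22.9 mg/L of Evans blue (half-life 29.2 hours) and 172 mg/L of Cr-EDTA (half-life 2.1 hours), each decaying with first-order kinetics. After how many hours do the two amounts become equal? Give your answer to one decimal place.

6.6 hours

Set 22.9·(1/2)^(t/29.2) = 172·(1/2)^(t/2.1).
Taking log₂: log₂(22.9/172) = t·(1/29.2 − 1/2.1).
log₂(0.13314) = -2.909; 1/29.2 − 1/2.1 = -0.44194.
t = -2.909 / -0.44194 ≈ 6.5823 hours.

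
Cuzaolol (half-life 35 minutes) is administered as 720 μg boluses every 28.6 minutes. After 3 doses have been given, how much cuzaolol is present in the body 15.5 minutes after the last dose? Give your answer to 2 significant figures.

The 3 doses were given 72.7, 44.1, 15.5 minutes ago.
Total = 720·(1/2)^(72.7/35) + 720·(1/2)^(44.1/35) + 720·(1/2)^(15.5/35)
      = 170.63 + 300.63 + 529.69 ≈ 1000.9 μg.

1000 μg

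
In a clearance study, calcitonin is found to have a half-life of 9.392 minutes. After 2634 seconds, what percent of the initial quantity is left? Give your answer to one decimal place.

2634 seconds = 43.9 minutes.
n = 43.9/9.392 ≈ 4.6742 half-lives.
Fraction remaining = (1/2)^4.6742 ≈ 0.039168, i.e. 3.9168%.

3.9%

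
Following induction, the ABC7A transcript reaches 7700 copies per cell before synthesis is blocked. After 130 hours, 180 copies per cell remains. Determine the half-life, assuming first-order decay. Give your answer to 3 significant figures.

A/A₀ = 180/7700 ≈ 0.023377.
n = log₂(42.778) ≈ 5.4188 half-lives elapsed in 130 hours.
t½ = 130/5.4188 ≈ 23.991 hours.

24.0 hours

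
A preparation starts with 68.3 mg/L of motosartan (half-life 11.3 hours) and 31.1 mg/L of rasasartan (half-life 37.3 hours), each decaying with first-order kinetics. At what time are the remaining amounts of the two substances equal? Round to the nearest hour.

18 hours

Set 68.3·(1/2)^(t/11.3) = 31.1·(1/2)^(t/37.3).
Taking log₂: log₂(68.3/31.1) = t·(1/11.3 − 1/37.3).
log₂(2.1961) = 1.135; 1/11.3 − 1/37.3 = 0.061686.
t = 1.135 / 0.061686 ≈ 18.399 hours.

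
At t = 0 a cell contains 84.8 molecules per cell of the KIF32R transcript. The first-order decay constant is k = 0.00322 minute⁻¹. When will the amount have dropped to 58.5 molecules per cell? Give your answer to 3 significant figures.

t½ = ln 2 / k = 0.69315 / 0.00322 ≈ 215.26 minutes.
Fraction remaining = 58.5/84.8 ≈ 0.68986.
n = log₂(84.8/58.5) = ln(1.4496)/ln 2 ≈ 0.53563 half-lives.
t = n × t½ = 0.53563 × 215.26 ≈ 115.3 minutes.

115 minutes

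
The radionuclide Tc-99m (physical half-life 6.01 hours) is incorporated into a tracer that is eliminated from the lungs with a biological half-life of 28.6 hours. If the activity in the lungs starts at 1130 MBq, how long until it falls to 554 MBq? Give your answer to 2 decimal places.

5.11 hours

1/t_eff = 1/t_phys + 1/t_biol = 1/6.01 + 1/28.6 = 0.20135 per hour.
t_eff = 6.01 × 28.6 / (6.01 + 28.6) ≈ 4.9664 hours.
n = log₂(1130/554) ≈ 1.0284; t = 1.0284 × 4.9664 ≈ 5.1072 hours.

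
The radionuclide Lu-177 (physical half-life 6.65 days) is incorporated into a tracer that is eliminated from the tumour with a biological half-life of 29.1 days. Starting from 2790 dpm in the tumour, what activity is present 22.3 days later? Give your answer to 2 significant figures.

160 dpm

1/t_eff = 1/t_phys + 1/t_biol = 1/6.65 + 1/29.1 = 0.18474 per day.
t_eff = 6.65 × 29.1 / (6.65 + 29.1) ≈ 5.413 days.
Remaining = 2790 × (1/2)^(22.3/5.413) = 2790 × (1/2)^4.1197 ≈ 160.49 dpm.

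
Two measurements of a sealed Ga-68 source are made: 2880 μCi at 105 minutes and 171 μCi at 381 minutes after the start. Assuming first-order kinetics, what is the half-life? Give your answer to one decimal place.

Over Δt = 381 − 105 = 276 minutes, the level fell by a factor of 2880/171 ≈ 16.842.
n = log₂(16.842) ≈ 4.074 half-lives, so t½ = 276/4.074 ≈ 67.747 minutes.

67.7 minutes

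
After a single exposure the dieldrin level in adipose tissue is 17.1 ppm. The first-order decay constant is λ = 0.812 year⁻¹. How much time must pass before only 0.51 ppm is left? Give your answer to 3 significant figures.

t½ = ln 2 / λ = 0.69315 / 0.812 ≈ 0.85363 years.
Fraction remaining = 0.51/17.1 ≈ 0.029825.
n = log₂(17.1/0.51) = ln(33.529)/ln 2 ≈ 5.0674 half-lives.
t = n × t½ = 5.0674 × 0.85363 ≈ 4.3256 years.

4.33 years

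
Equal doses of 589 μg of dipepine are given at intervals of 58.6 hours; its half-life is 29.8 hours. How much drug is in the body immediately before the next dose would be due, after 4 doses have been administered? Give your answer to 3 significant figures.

The 4 doses were given 234.4, 175.8, 117.2, 58.6 hours ago.
Total = 589·(1/2)^(234.4/29.8) + 589·(1/2)^(175.8/29.8) + 589·(1/2)^(117.2/29.8) + 589·(1/2)^(58.6/29.8)
      = 2.5251 + 9.8683 + 38.565 + 150.72 ≈ 201.67 μg.

202 μg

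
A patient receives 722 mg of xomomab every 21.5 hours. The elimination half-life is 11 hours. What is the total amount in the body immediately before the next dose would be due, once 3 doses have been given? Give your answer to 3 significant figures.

The 3 doses were given 64.5, 43, 21.5 hours ago.
Total = 722·(1/2)^(64.5/11) + 722·(1/2)^(43/11) + 722·(1/2)^(21.5/11)
      = 12.4 + 48.06 + 186.28 ≈ 246.74 mg.

247 mg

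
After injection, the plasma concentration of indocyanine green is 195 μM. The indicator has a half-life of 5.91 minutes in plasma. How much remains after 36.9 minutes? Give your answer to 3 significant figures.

2.57 μM

Number of half-lives: n = 36.9/5.91 ≈ 6.2437.
Remaining = 195 × (1/2)^6.2437 = 195 × 0.013197 ≈ 2.5734 μM.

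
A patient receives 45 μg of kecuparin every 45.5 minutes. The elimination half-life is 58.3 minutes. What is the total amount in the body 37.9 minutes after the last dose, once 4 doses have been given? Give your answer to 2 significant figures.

61 μg

The 4 doses were given 174.4, 128.9, 83.4, 37.9 minutes ago.
Total = 45·(1/2)^(174.4/58.3) + 45·(1/2)^(128.9/58.3) + 45·(1/2)^(83.4/58.3) + 45·(1/2)^(37.9/58.3)
      = 5.6585 + 9.7195 + 16.695 + 28.676 ≈ 60.749 μg.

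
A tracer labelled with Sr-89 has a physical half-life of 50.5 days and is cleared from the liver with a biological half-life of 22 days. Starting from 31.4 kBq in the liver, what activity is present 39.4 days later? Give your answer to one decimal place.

1/t_eff = 1/t_phys + 1/t_biol = 1/50.5 + 1/22 = 0.065257 per day.
t_eff = 50.5 × 22 / (50.5 + 22) ≈ 15.324 days.
Remaining = 31.4 × (1/2)^(39.4/15.324) = 31.4 × (1/2)^2.5711 ≈ 5.2838 kBq.

5.3 kBq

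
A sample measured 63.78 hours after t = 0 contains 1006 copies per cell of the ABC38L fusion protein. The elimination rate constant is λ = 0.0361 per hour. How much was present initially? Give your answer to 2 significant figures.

t½ = ln 2 / λ = 0.69315 / 0.0361 ≈ 19.201 hours.
Number of half-lives elapsed: n = 63.78/19.201 ≈ 3.3217.
A₀ = A × 2^n = 1006 × 2^3.3217 = 1006 × 9.9987 ≈ 10059 copies per cell.

10000 copies per cell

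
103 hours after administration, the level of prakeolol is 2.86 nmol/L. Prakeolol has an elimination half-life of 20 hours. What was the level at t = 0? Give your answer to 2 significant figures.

Number of half-lives elapsed: n = 103/20 ≈ 5.15.
A₀ = A × 2^n = 2.86 × 2^5.15 = 2.86 × 35.506 ≈ 101.55 nmol/L.

100 nmol/L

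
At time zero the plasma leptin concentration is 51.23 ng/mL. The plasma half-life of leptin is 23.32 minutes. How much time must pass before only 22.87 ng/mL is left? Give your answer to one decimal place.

Fraction remaining = 22.87/51.23 ≈ 0.44642.
n = log₂(51.23/22.87) = ln(2.2401)/ln 2 ≈ 1.1635 half-lives.
t = n × t½ = 1.1635 × 23.32 ≈ 27.134 minutes.

27.1 minutes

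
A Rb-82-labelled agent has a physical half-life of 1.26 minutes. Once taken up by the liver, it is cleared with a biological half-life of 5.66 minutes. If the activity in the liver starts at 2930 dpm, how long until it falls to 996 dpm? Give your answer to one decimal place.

1.6 minutes

1/t_eff = 1/t_phys + 1/t_biol = 1/1.26 + 1/5.66 = 0.97033 per minute.
t_eff = 1.26 × 5.66 / (1.26 + 5.66) ≈ 1.0306 minutes.
n = log₂(2930/996) ≈ 1.5567; t = 1.5567 × 1.0306 ≈ 1.6043 minutes.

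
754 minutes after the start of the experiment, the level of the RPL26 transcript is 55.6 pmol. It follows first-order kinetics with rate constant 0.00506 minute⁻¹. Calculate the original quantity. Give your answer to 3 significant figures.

2520 pmol

t½ = ln 2 / λ = 0.69315 / 0.00506 ≈ 136.99 minutes.
Number of half-lives elapsed: n = 754/136.99 ≈ 5.5042.
A₀ = A × 2^n = 55.6 × 2^5.5042 = 55.6 × 45.388 ≈ 2523.6 pmol.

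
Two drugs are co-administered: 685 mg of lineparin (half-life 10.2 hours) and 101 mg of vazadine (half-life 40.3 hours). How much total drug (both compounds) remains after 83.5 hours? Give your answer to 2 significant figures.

lineparin: 685 × (1/2)^(83.5/10.2) = 685 × (1/2)^8.1863 ≈ 2.3517 mg.
vazadine: 101 × (1/2)^(83.5/40.3) = 101 × (1/2)^2.072 ≈ 24.021 mg.
Total = 2.3517 + 24.021 ≈ 26.373 mg.

26 mg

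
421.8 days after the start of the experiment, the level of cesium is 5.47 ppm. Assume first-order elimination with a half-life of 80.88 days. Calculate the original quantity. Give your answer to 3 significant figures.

Number of half-lives elapsed: n = 421.8/80.88 ≈ 5.2151.
A₀ = A × 2^n = 5.47 × 2^5.2151 = 5.47 × 37.146 ≈ 203.19 ppm.

203 ppm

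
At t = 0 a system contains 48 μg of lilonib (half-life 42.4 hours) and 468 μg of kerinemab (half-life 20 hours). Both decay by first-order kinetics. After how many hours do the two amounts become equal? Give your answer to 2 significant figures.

Set 48·(1/2)^(t/42.4) = 468·(1/2)^(t/20).
Taking log₂: log₂(48/468) = t·(1/42.4 − 1/20).
log₂(0.10256) = -3.2854; 1/42.4 − 1/20 = -0.026415.
t = -3.2854 / -0.026415 ≈ 124.38 hours.

120 hours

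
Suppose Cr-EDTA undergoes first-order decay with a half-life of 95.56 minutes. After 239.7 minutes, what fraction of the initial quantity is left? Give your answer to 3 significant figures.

0.176

n = 239.7/95.56 ≈ 2.5084 half-lives.
Fraction remaining = (1/2)^2.5084 ≈ 0.17575.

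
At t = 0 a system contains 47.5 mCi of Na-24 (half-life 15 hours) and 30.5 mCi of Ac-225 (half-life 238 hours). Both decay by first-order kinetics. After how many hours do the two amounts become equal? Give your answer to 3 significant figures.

10.2 hours

Set 47.5·(1/2)^(t/15) = 30.5·(1/2)^(t/238).
Taking log₂: log₂(47.5/30.5) = t·(1/15 − 1/238).
log₂(1.5574) = 0.63912; 1/15 − 1/238 = 0.062465.
t = 0.63912 / 0.062465 ≈ 10.232 hours.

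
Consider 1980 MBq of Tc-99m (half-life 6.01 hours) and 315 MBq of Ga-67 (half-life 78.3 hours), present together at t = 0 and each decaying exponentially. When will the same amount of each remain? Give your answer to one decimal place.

Set 1980·(1/2)^(t/6.01) = 315·(1/2)^(t/78.3).
Taking log₂: log₂(1980/315) = t·(1/6.01 − 1/78.3).
log₂(6.2857) = 2.6521; 1/6.01 − 1/78.3 = 0.15362.
t = 2.6521 / 0.15362 ≈ 17.264 hours.

17.3 hours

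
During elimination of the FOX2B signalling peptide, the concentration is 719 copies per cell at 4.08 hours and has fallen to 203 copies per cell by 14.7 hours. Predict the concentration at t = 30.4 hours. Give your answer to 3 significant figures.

31.3 copies per cell

Over Δt = 14.7 − 4.08 = 10.62 hours, the level fell by a factor of 719/203 ≈ 3.5419.
n = log₂(3.5419) ≈ 1.8245 half-lives, so t½ = 10.62/1.8245 ≈ 5.8207 hours.
From t = 14.7 to t = 30.4: 203 × (1/2)^((30.4−14.7)/5.8207) ≈ 31.3 copies per cell.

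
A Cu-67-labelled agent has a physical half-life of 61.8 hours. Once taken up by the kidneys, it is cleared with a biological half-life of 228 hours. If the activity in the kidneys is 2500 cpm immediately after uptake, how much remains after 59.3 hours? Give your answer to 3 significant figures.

1/t_eff = 1/t_phys + 1/t_biol = 1/61.8 + 1/228 = 0.020567 per hour.
t_eff = 61.8 × 228 / (61.8 + 228) ≈ 48.621 hours.
Remaining = 2500 × (1/2)^(59.3/48.621) = 2500 × (1/2)^1.2196 ≈ 1073.5 cpm.

1070 cpm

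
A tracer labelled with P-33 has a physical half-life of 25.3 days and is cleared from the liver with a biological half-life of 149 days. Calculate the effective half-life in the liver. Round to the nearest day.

22 days

1/t_eff = 1/t_phys + 1/t_biol = 1/25.3 + 1/149 = 0.046237 per day.
t_eff = 25.3 × 149 / (25.3 + 149) ≈ 21.628 days.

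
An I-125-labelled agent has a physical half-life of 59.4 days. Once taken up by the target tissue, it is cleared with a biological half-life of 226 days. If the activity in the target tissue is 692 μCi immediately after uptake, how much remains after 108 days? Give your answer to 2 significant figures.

1/t_eff = 1/t_phys + 1/t_biol = 1/59.4 + 1/226 = 0.02126 per day.
t_eff = 59.4 × 226 / (59.4 + 226) ≈ 47.037 days.
Remaining = 692 × (1/2)^(108/47.037) = 692 × (1/2)^2.2961 ≈ 140.9 μCi.

140 μCi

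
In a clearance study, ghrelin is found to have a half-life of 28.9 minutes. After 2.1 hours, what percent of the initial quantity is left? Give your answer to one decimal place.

4.9%

2.1 hours = 126 minutes.
n = 126/28.9 ≈ 4.3599 half-lives.
Fraction remaining = (1/2)^4.3599 ≈ 0.048702, i.e. 4.8702%.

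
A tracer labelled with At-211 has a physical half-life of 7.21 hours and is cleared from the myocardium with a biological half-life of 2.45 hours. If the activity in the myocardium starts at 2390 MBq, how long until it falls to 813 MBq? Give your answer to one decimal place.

1/t_eff = 1/t_phys + 1/t_biol = 1/7.21 + 1/2.45 = 0.54686 per hour.
t_eff = 7.21 × 2.45 / (7.21 + 2.45) ≈ 1.8286 hours.
n = log₂(2390/813) ≈ 1.5557; t = 1.5557 × 1.8286 ≈ 2.8448 hours.

2.8 hours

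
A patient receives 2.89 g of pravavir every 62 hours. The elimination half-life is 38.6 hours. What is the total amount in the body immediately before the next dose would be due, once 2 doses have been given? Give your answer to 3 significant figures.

1.26 g

The 2 doses were given 124, 62 hours ago.
Total = 2.89·(1/2)^(124/38.6) + 2.89·(1/2)^(62/38.6)
      = 0.31179 + 0.94924 ≈ 1.261 g.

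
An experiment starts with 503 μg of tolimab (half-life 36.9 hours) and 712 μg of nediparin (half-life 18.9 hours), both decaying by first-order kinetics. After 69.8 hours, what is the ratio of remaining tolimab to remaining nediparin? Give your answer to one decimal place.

2.5

tolimab: 503 × (1/2)^(69.8/36.9) = 503 × (1/2)^1.8916 ≈ 135.56 μg.
nediparin: 712 × (1/2)^(69.8/18.9) = 712 × (1/2)^3.6931 ≈ 55.048 μg.
Ratio ≈ 135.56 / 55.048 ≈ 2.4626.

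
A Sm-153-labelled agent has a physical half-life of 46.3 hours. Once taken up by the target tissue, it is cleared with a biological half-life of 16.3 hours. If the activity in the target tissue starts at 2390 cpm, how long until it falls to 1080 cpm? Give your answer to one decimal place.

1/t_eff = 1/t_phys + 1/t_biol = 1/46.3 + 1/16.3 = 0.082948 per hour.
t_eff = 46.3 × 16.3 / (46.3 + 16.3) ≈ 12.056 hours.
n = log₂(2390/1080) ≈ 1.146; t = 1.146 × 12.056 ≈ 13.816 hours.

13.8 hours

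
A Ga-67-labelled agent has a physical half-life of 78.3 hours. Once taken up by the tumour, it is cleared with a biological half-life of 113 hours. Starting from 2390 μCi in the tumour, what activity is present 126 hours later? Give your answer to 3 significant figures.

1/t_eff = 1/t_phys + 1/t_biol = 1/78.3 + 1/113 = 0.021621 per hour.
t_eff = 78.3 × 113 / (78.3 + 113) ≈ 46.251 hours.
Remaining = 2390 × (1/2)^(126/46.251) = 2390 × (1/2)^2.7242 ≈ 361.68 μCi.

362 μCi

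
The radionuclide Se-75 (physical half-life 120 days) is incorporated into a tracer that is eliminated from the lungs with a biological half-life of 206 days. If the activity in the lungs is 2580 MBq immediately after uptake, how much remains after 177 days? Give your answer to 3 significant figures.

1/t_eff = 1/t_phys + 1/t_biol = 1/120 + 1/206 = 0.013188 per day.
t_eff = 120 × 206 / (120 + 206) ≈ 75.828 days.
Remaining = 2580 × (1/2)^(177/75.828) = 2580 × (1/2)^2.3342 ≈ 511.62 MBq.

512 MBq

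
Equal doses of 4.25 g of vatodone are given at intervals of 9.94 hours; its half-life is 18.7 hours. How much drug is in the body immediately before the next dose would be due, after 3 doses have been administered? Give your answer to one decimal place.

6.4 g

The 3 doses were given 29.82, 19.88, 9.94 hours ago.
Total = 4.25·(1/2)^(29.82/18.7) + 4.25·(1/2)^(19.88/18.7) + 4.25·(1/2)^(9.94/18.7)
      = 1.4072 + 2.0341 + 2.9402 ≈ 6.3814 g.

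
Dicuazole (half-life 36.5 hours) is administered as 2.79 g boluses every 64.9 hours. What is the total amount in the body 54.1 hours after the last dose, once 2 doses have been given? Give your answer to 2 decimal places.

1.29 g

The 2 doses were given 119, 54.1 hours ago.
Total = 2.79·(1/2)^(119/36.5) + 2.79·(1/2)^(54.1/36.5)
      = 0.29118 + 0.99867 ≈ 1.2898 g.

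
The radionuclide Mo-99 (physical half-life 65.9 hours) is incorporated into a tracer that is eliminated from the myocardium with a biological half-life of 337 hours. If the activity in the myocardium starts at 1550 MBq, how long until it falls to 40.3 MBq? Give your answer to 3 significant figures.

1/t_eff = 1/t_phys + 1/t_biol = 1/65.9 + 1/337 = 0.018142 per hour.
t_eff = 65.9 × 337 / (65.9 + 337) ≈ 55.121 hours.
n = log₂(1550/40.3) ≈ 5.2653; t = 5.2653 × 55.121 ≈ 290.23 hours.

290 hours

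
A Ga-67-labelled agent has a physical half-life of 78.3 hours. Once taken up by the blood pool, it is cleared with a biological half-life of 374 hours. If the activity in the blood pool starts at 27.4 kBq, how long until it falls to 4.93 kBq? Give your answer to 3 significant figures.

1/t_eff = 1/t_phys + 1/t_biol = 1/78.3 + 1/374 = 0.015445 per hour.
t_eff = 78.3 × 374 / (78.3 + 374) ≈ 64.745 hours.
n = log₂(27.4/4.93) ≈ 2.4745; t = 2.4745 × 64.745 ≈ 160.21 hours.

160 hours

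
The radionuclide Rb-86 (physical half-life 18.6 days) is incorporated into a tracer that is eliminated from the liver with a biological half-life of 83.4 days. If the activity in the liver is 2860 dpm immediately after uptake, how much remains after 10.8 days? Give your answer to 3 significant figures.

1750 dpm

1/t_eff = 1/t_phys + 1/t_biol = 1/18.6 + 1/83.4 = 0.065754 per day.
t_eff = 18.6 × 83.4 / (18.6 + 83.4) ≈ 15.208 days.
Remaining = 2860 × (1/2)^(10.8/15.208) = 2860 × (1/2)^0.71014 ≈ 1748.2 dpm.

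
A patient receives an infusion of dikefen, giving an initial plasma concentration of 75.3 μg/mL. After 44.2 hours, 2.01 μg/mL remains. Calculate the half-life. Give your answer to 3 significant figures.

8.46 hours

A/A₀ = 2.01/75.3 ≈ 0.026693.
n = log₂(37.463) ≈ 5.2274 half-lives elapsed in 44.2 hours.
t½ = 44.2/5.2274 ≈ 8.4555 hours.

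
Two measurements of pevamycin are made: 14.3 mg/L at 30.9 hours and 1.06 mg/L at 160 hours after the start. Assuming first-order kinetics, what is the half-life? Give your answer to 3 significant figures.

34.4 hours

Over Δt = 160 − 30.9 = 129.1 hours, the level fell by a factor of 14.3/1.06 ≈ 13.491.
n = log₂(13.491) ≈ 3.7539 half-lives, so t½ = 129.1/3.7539 ≈ 34.391 hours.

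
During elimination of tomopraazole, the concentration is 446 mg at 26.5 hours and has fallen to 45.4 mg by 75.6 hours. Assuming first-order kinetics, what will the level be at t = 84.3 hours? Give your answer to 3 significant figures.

30.3 mg

Over Δt = 75.6 − 26.5 = 49.1 hours, the level fell by a factor of 446/45.4 ≈ 9.8238.
n = log₂(9.8238) ≈ 3.2963 half-lives, so t½ = 49.1/3.2963 ≈ 14.896 hours.
From t = 75.6 to t = 84.3: 45.4 × (1/2)^((84.3−75.6)/14.896) ≈ 30.285 mg.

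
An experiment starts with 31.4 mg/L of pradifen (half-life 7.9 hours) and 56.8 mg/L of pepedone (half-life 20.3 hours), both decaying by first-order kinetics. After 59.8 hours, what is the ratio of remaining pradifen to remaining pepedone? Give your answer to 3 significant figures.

pradifen: 31.4 × (1/2)^(59.8/7.9) = 31.4 × (1/2)^7.5696 ≈ 0.16529 mg/L.
pepedone: 56.8 × (1/2)^(59.8/20.3) = 56.8 × (1/2)^2.9458 ≈ 7.3717 mg/L.
Ratio ≈ 0.16529 / 7.3717 ≈ 0.022422.

0.0224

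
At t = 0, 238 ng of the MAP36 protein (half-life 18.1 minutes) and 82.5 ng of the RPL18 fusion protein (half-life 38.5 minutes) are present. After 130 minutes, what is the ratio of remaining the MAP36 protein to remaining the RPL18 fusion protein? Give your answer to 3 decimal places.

0.206

MAP36 protein: 238 × (1/2)^(130/18.1) = 238 × (1/2)^7.1823 ≈ 1.6386 ng.
RPL18 fusion protein: 82.5 × (1/2)^(130/38.5) = 82.5 × (1/2)^3.3766 ≈ 7.9431 ng.
Ratio ≈ 1.6386 / 7.9431 ≈ 0.2063.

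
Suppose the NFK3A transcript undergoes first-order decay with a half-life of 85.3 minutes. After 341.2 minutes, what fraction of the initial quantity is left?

0.0625

n = 341.2/85.3 ≈ 4 half-lives.
Fraction remaining = (1/2)^4 ≈ 0.0625.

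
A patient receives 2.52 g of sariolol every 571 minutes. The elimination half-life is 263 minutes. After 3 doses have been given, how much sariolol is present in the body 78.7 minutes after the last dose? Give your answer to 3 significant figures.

The 3 doses were given 1220.7, 649.7, 78.7 minutes ago.
Total = 2.52·(1/2)^(1220.7/263) + 2.52·(1/2)^(649.7/263) + 2.52·(1/2)^(78.7/263)
      = 0.10097 + 0.45473 + 2.048 ≈ 2.6037 g.

2.60 g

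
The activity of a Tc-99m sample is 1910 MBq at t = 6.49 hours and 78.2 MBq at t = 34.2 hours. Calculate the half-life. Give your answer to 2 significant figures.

Over Δt = 34.2 − 6.49 = 27.71 hours, the level fell by a factor of 1910/78.2 ≈ 24.425.
n = log₂(24.425) ≈ 4.6103 half-lives, so t½ = 27.71/4.6103 ≈ 6.0105 hours.

6.0 hours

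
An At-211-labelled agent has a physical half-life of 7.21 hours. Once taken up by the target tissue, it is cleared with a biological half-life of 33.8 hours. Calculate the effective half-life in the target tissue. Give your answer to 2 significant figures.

1/t_eff = 1/t_phys + 1/t_biol = 1/7.21 + 1/33.8 = 0.16828 per hour.
t_eff = 7.21 × 33.8 / (7.21 + 33.8) ≈ 5.9424 hours.

5.9 hours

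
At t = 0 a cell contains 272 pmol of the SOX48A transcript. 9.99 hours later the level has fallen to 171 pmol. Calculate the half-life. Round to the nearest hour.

15 hours

A/A₀ = 171/272 ≈ 0.62868.
n = log₂(1.5906) ≈ 0.66961 half-lives elapsed in 9.99 hours.
t½ = 9.99/0.66961 ≈ 14.919 hours.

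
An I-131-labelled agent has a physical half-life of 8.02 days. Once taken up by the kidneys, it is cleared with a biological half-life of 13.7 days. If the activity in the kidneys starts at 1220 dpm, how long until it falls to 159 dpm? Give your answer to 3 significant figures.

1/t_eff = 1/t_phys + 1/t_biol = 1/8.02 + 1/13.7 = 0.19768 per day.
t_eff = 8.02 × 13.7 / (8.02 + 13.7) ≈ 5.0587 days.
n = log₂(1220/159) ≈ 2.9398; t = 2.9398 × 5.0587 ≈ 14.871 days.

14.9 days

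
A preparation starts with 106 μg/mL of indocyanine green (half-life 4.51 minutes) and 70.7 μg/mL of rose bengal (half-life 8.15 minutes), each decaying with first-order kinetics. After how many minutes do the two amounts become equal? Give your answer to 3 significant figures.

5.90 minutes

Set 106·(1/2)^(t/4.51) = 70.7·(1/2)^(t/8.15).
Taking log₂: log₂(106/70.7) = t·(1/4.51 − 1/8.15).
log₂(1.4993) = 0.58428; 1/4.51 − 1/8.15 = 0.09903.
t = 0.58428 / 0.09903 ≈ 5.9 minutes.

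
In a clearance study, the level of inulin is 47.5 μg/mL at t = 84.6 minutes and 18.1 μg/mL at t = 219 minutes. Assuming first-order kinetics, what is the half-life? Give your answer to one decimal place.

96.6 minutes

Over Δt = 219 − 84.6 = 134.4 minutes, the level fell by a factor of 47.5/18.1 ≈ 2.6243.
n = log₂(2.6243) ≈ 1.3919 half-lives, so t½ = 134.4/1.3919 ≈ 96.556 minutes.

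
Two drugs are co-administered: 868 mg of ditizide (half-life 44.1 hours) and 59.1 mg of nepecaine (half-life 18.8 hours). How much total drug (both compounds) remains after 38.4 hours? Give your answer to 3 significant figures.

ditizide: 868 × (1/2)^(38.4/44.1) = 868 × (1/2)^0.87075 ≈ 474.68 mg.
nepecaine: 59.1 × (1/2)^(38.4/18.8) = 59.1 × (1/2)^2.0426 ≈ 14.346 mg.
Total = 474.68 + 14.346 ≈ 489.02 mg.

489 mg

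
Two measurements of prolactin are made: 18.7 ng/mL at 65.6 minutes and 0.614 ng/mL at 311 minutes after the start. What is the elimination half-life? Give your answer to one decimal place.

49.8 minutes

Over Δt = 311 − 65.6 = 245.4 minutes, the level fell by a factor of 18.7/0.614 ≈ 30.456.
n = log₂(30.456) ≈ 4.9287 half-lives, so t½ = 245.4/4.9287 ≈ 49.79 minutes.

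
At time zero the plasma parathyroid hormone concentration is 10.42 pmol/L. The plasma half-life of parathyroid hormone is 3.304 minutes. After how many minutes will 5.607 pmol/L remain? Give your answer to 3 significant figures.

2.95 minutes

Fraction remaining = 5.607/10.42 ≈ 0.5381.
n = log₂(10.42/5.607) = ln(1.8584)/ln 2 ≈ 0.89405 half-lives.
t = n × t½ = 0.89405 × 3.304 ≈ 2.954 minutes.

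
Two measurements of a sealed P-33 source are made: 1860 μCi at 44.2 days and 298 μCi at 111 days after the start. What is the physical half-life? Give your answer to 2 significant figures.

Over Δt = 111 − 44.2 = 66.8 days, the level fell by a factor of 1860/298 ≈ 6.2416.
n = log₂(6.2416) ≈ 2.6419 half-lives, so t½ = 66.8/2.6419 ≈ 25.285 days.

25 days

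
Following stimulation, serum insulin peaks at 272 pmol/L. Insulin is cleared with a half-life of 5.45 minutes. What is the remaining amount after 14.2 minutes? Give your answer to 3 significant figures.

44.7 pmol/L

Number of half-lives: n = 14.2/5.45 ≈ 2.6055.
Remaining = 272 × (1/2)^2.6055 = 272 × 0.16431 ≈ 44.692 pmol/L.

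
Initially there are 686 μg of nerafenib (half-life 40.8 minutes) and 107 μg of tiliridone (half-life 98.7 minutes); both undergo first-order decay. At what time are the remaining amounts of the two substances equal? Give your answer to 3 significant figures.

186 minutes

Set 686·(1/2)^(t/40.8) = 107·(1/2)^(t/98.7).
Taking log₂: log₂(686/107) = t·(1/40.8 − 1/98.7).
log₂(6.4112) = 2.6806; 1/40.8 − 1/98.7 = 0.014378.
t = 2.6806 / 0.014378 ≈ 186.44 minutes.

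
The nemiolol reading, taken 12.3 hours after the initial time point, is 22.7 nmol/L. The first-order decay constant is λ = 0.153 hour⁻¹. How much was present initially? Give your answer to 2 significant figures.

t½ = ln 2 / λ = 0.69315 / 0.153 ≈ 4.5304 hours.
Number of half-lives elapsed: n = 12.3/4.5304 ≈ 2.715.
A₀ = A × 2^n = 22.7 × 2^2.715 = 22.7 × 6.566 ≈ 149.05 nmol/L.

150 nmol/L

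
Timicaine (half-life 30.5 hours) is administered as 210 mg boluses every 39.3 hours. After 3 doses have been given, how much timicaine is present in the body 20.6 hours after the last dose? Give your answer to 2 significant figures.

210 mg

The 3 doses were given 99.2, 59.9, 20.6 hours ago.
Total = 210·(1/2)^(99.2/30.5) + 210·(1/2)^(59.9/30.5) + 210·(1/2)^(20.6/30.5)
      = 22.036 + 53.829 + 131.49 ≈ 207.36 mg.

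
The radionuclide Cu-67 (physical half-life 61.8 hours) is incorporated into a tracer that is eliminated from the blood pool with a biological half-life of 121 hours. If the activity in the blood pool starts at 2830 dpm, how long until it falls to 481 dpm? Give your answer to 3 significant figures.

1/t_eff = 1/t_phys + 1/t_biol = 1/61.8 + 1/121 = 0.024446 per hour.
t_eff = 61.8 × 121 / (61.8 + 121) ≈ 40.907 hours.
n = log₂(2830/481) ≈ 2.5567; t = 2.5567 × 40.907 ≈ 104.59 hours.

105 hours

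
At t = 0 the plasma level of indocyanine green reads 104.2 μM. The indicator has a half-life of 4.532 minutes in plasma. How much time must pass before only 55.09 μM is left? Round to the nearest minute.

4 minutes

Fraction remaining = 55.09/104.2 ≈ 0.52869.
n = log₂(104.2/55.09) = ln(1.8915)/ln 2 ≈ 0.91949 half-lives.
t = n × t½ = 0.91949 × 4.532 ≈ 4.1671 minutes.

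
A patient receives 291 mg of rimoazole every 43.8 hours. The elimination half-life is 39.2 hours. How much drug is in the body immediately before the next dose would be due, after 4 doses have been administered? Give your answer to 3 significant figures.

The 4 doses were given 175.2, 131.4, 87.6, 43.8 hours ago.
Total = 291·(1/2)^(175.2/39.2) + 291·(1/2)^(131.4/39.2) + 291·(1/2)^(87.6/39.2) + 291·(1/2)^(43.8/39.2)
      = 13.136 + 28.499 + 61.828 + 134.13 ≈ 237.6 mg.

238 mg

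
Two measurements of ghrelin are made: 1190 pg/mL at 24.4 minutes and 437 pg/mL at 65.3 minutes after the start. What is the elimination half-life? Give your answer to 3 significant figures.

28.3 minutes

Over Δt = 65.3 − 24.4 = 40.9 minutes, the level fell by a factor of 1190/437 ≈ 2.7231.
n = log₂(2.7231) ≈ 1.4453 half-lives, so t½ = 40.9/1.4453 ≈ 28.299 minutes.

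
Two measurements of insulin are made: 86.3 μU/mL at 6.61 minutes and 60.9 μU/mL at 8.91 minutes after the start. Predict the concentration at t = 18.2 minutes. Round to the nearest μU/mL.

Over Δt = 8.91 − 6.61 = 2.3 minutes, the level fell by a factor of 86.3/60.9 ≈ 1.4171.
n = log₂(1.4171) ≈ 0.50292 half-lives, so t½ = 2.3/0.50292 ≈ 4.5733 minutes.
From t = 8.91 to t = 18.2: 60.9 × (1/2)^((18.2−8.91)/4.5733) ≈ 14.898 μU/mL.

15 μU/mL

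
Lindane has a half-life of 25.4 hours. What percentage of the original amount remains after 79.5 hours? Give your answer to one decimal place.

11.4%

n = 79.5/25.4 ≈ 3.1299 half-lives.
Fraction remaining = (1/2)^3.1299 ≈ 0.11424, i.e. 11.424%.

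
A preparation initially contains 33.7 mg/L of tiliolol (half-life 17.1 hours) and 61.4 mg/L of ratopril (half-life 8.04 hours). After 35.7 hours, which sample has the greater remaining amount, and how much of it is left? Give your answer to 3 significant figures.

tiliolol, 7.93 mg/L

tiliolol: 33.7 × (1/2)^2.0877 ≈ 7.928 mg/L.
ratopril: 61.4 × (1/2)^4.4403 ≈ 2.8282 mg/L.
Tiliolol has more remaining, at ≈ 7.928 mg/L.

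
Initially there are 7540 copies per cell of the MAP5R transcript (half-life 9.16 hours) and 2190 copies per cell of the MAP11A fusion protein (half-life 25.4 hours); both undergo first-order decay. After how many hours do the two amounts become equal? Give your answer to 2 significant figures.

26 hours

Set 7540·(1/2)^(t/9.16) = 2190·(1/2)^(t/25.4).
Taking log₂: log₂(7540/2190) = t·(1/9.16 − 1/25.4).
log₂(3.4429) = 1.7836; 1/9.16 − 1/25.4 = 0.0698.
t = 1.7836 / 0.0698 ≈ 25.553 hours.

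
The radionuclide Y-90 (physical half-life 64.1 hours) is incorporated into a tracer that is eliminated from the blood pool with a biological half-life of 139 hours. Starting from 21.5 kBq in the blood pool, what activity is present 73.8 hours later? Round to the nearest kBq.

1/t_eff = 1/t_phys + 1/t_biol = 1/64.1 + 1/139 = 0.022795 per hour.
t_eff = 64.1 × 139 / (64.1 + 139) ≈ 43.87 hours.
Remaining = 21.5 × (1/2)^(73.8/43.87) = 21.5 × (1/2)^1.6823 ≈ 6.6993 kBq.

7 kBq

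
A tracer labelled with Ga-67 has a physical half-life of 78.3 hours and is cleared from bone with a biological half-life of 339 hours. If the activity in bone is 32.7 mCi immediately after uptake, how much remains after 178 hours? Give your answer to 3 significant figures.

4.70 mCi

1/t_eff = 1/t_phys + 1/t_biol = 1/78.3 + 1/339 = 0.015721 per hour.
t_eff = 78.3 × 339 / (78.3 + 339) ≈ 63.608 hours.
Remaining = 32.7 × (1/2)^(178/63.608) = 32.7 × (1/2)^2.7984 ≈ 4.7006 mCi.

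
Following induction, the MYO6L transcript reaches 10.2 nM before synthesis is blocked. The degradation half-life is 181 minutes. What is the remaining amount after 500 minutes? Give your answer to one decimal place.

1.5 nM

Number of half-lives: n = 500/181 ≈ 2.7624.
Remaining = 10.2 × (1/2)^2.7624 = 10.2 × 0.14738 ≈ 1.5032 nM.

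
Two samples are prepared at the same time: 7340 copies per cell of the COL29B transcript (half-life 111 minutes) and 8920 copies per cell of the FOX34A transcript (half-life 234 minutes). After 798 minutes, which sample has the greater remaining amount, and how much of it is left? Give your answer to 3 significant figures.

FOX34A transcript, 839 copies per cell

COL29B transcript: 7340 × (1/2)^7.1892 ≈ 50.296 copies per cell.
FOX34A transcript: 8920 × (1/2)^3.4103 ≈ 839.03 copies per cell.
FOX34A transcript has more remaining, at ≈ 839.03 copies per cell.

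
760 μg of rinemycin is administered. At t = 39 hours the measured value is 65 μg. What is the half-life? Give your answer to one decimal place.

A/A₀ = 65/760 ≈ 0.085526.
n = log₂(11.692) ≈ 3.5475 half-lives elapsed in 39 hours.
t½ = 39/3.5475 ≈ 10.994 hours.

11.0 hours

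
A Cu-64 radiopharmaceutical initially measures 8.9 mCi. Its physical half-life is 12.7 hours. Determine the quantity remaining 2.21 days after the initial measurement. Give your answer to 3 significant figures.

Convert the elapsed time: 2.21 days = 53.04 hours.
Number of half-lives: n = 53.04/12.7 ≈ 4.1764.
Remaining = 8.9 × (1/2)^4.1764 = 8.9 × 0.055308 ≈ 0.49224 mCi.

0.492 mCi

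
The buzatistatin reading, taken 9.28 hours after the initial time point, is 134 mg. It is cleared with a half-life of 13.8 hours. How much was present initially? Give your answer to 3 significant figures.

214 mg

Number of half-lives elapsed: n = 9.28/13.8 ≈ 0.67246.
A₀ = A × 2^n = 134 × 2^0.67246 = 134 × 1.5938 ≈ 213.57 mg.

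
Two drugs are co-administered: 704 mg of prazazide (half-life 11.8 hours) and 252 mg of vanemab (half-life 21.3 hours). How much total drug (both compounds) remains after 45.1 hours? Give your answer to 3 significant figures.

prazazide: 704 × (1/2)^(45.1/11.8) = 704 × (1/2)^3.822 ≈ 49.777 mg.
vanemab: 252 × (1/2)^(45.1/21.3) = 252 × (1/2)^2.1174 ≈ 58.078 mg.
Total = 49.777 + 58.078 ≈ 107.85 mg.

108 mg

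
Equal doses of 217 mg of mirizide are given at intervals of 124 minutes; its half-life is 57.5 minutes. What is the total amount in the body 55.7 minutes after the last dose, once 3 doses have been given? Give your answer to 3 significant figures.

The 3 doses were given 303.7, 179.7, 55.7 minutes ago.
Total = 217·(1/2)^(303.7/57.5) + 217·(1/2)^(179.7/57.5) + 217·(1/2)^(55.7/57.5)
      = 5.5782 + 24.87 + 110.88 ≈ 141.33 mg.

141 mg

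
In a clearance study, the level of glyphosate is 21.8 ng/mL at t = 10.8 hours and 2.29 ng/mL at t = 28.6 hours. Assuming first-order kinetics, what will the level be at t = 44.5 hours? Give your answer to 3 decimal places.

0.306 ng/mL

Over Δt = 28.6 − 10.8 = 17.8 hours, the level fell by a factor of 21.8/2.29 ≈ 9.5197.
n = log₂(9.5197) ≈ 3.2509 half-lives, so t½ = 17.8/3.2509 ≈ 5.4754 hours.
From t = 28.6 to t = 44.5: 2.29 × (1/2)^((44.5−28.6)/5.4754) ≈ 0.30597 ng/mL.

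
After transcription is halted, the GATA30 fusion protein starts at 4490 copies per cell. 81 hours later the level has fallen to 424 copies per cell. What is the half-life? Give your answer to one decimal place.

23.8 hours

A/A₀ = 424/4490 ≈ 0.094432.
n = log₂(10.59) ≈ 3.4046 half-lives elapsed in 81 hours.
t½ = 81/3.4046 ≈ 23.791 hours.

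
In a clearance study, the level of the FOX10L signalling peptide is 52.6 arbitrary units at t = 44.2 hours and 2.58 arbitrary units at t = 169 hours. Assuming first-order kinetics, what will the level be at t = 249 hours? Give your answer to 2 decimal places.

0.37 arbitrary units

Over Δt = 169 − 44.2 = 124.8 hours, the level fell by a factor of 52.6/2.58 ≈ 20.388.
n = log₂(20.388) ≈ 4.3496 half-lives, so t½ = 124.8/4.3496 ≈ 28.692 hours.
From t = 169 to t = 249: 2.58 × (1/2)^((249−169)/28.692) ≈ 0.37349 arbitrary units.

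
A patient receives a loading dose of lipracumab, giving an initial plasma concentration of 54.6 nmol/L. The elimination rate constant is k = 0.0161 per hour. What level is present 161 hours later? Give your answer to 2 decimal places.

4.09 nmol/L

t½ = ln 2 / k = 0.69315 / 0.0161 ≈ 43.053 hours.
Number of half-lives: n = 161/43.053 ≈ 3.7396.
Remaining = 54.6 × (1/2)^3.7396 = 54.6 × 0.074863 ≈ 4.0875 nmol/L.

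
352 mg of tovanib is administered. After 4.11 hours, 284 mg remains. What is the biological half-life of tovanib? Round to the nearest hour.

13 hours

A/A₀ = 284/352 ≈ 0.80682.
n = log₂(1.2394) ≈ 0.30968 half-lives elapsed in 4.11 hours.
t½ = 4.11/0.30968 ≈ 13.272 hours.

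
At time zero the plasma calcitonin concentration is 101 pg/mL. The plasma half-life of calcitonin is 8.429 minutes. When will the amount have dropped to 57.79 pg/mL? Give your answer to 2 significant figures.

6.8 minutes

Fraction remaining = 57.79/101 ≈ 0.57218.
n = log₂(101/57.79) = ln(1.7477)/ln 2 ≈ 0.80546 half-lives.
t = n × t½ = 0.80546 × 8.429 ≈ 6.7893 minutes.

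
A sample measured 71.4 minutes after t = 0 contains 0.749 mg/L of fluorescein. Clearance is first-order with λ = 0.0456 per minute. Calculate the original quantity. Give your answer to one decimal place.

19.4 mg/L

t½ = ln 2 / λ = 0.69315 / 0.0456 ≈ 15.201 minutes.
Number of half-lives elapsed: n = 71.4/15.201 ≈ 4.6972.
A₀ = A × 2^n = 0.749 × 2^4.6972 = 0.749 × 25.941 ≈ 19.43 mg/L.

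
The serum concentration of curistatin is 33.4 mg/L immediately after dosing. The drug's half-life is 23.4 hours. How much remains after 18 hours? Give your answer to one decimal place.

19.6 mg/L

Number of half-lives: n = 18/23.4 ≈ 0.76923.
Remaining = 33.4 × (1/2)^0.76923 = 33.4 × 0.58673 ≈ 19.597 mg/L.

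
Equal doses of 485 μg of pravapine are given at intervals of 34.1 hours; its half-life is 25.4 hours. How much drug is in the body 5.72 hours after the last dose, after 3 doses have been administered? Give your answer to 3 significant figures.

643 μg

The 3 doses were given 73.92, 39.82, 5.72 hours ago.
Total = 485·(1/2)^(73.92/25.4) + 485·(1/2)^(39.82/25.4) + 485·(1/2)^(5.72/25.4)
      = 64.517 + 163.61 + 414.91 ≈ 643.03 μg.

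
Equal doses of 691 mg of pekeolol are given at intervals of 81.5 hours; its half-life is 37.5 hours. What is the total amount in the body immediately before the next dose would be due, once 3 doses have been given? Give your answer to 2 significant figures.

The 3 doses were given 244.5, 163, 81.5 hours ago.
Total = 691·(1/2)^(244.5/37.5) + 691·(1/2)^(163/37.5) + 691·(1/2)^(81.5/37.5)
      = 7.5294 + 33.963 + 153.19 ≈ 194.69 mg.

190 mg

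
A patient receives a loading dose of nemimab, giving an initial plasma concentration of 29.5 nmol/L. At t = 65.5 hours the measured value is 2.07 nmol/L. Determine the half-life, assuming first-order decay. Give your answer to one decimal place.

A/A₀ = 2.07/29.5 ≈ 0.070169.
n = log₂(14.251) ≈ 3.833 half-lives elapsed in 65.5 hours.
t½ = 65.5/3.833 ≈ 17.088 hours.

17.1 hours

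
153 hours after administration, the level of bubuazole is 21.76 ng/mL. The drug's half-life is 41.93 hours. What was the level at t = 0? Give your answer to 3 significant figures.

Number of half-lives elapsed: n = 153/41.93 ≈ 3.6489.
A₀ = A × 2^n = 21.76 × 2^3.6489 = 21.76 × 12.544 ≈ 272.96 ng/mL.

273 ng/mL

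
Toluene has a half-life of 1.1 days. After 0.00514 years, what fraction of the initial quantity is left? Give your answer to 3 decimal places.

0.00514 years = 1.8761 days.
n = 1.8761/1.1 ≈ 1.7055 half-lives.
Fraction remaining = (1/2)^1.7055 ≈ 0.30661.

0.307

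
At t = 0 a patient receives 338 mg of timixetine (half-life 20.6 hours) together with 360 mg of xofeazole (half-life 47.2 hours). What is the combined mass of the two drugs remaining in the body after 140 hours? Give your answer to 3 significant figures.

timixetine: 338 × (1/2)^(140/20.6) = 338 × (1/2)^6.7961 ≈ 3.0415 mg.
xofeazole: 360 × (1/2)^(140/47.2) = 360 × (1/2)^2.9661 ≈ 46.07 mg.
Total = 3.0415 + 46.07 ≈ 49.111 mg.

49.1 mg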